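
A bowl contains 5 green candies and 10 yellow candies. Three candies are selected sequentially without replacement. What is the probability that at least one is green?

67/91

P(no green) = 10/15 × 9/14 × 8/13 = 720/2730 = 24/91.
P(at least one) = 1 − 24/91 = 67/91.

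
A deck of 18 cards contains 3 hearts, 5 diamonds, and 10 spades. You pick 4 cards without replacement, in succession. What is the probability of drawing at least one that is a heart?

P(no hearts) = 15/18 × 14/17 × 13/16 × 12/15 = 32760/73440 = 91/204.
P(at least one) = 1 − 91/204 = 113/204.

113/204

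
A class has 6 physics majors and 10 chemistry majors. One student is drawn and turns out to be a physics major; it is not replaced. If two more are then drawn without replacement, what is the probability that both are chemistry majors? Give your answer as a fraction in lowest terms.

3/7

After the first draw, 10 of the remaining 15 students are chemistry majors.
P = 10/15 × 9/14 = 90/210 = 3/7.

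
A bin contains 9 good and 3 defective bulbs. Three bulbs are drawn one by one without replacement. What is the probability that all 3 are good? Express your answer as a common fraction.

P(every draw is good) = 9/12 × 8/11 × 7/10 = 504/1320 = 21/55.

21/55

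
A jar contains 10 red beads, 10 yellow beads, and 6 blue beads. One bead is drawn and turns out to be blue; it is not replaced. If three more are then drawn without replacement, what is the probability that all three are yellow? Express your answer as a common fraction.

With the first bead removed, 10 yellow remain out of 25.
P = 10/25 × 9/24 × 8/23 = 720/13800 = 6/115.

6/115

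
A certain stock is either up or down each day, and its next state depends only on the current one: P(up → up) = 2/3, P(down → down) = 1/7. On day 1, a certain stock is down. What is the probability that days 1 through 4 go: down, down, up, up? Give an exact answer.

Day 1 is given. For each transition, use the conditional probability from the current state:
P(down | down) = 1/7; P(up | down) = 6/7; P(up | up) = 2/3.
P = 1/7 × 6/7 × 2/3 = 12/147 = 4/49.

4/49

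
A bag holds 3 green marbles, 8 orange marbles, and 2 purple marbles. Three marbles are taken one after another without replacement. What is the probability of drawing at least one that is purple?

P(no purple) = 11/13 × 10/12 × 9/11 = 990/1716 = 15/26.
P(at least one) = 1 − 15/26 = 11/26.

11/26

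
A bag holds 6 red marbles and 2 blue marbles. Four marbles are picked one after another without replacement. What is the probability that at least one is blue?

P(no blue) = 6/8 × 5/7 × 4/6 × 3/5 = 360/1680 = 3/14.
P(at least one) = 1 − 3/14 = 11/14.

11/14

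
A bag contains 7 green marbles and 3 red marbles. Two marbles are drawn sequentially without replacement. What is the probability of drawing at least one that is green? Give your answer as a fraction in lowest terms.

14/15

P(no green) = 3/10 × 2/9 = 6/90 = 1/15.
P(at least one) = 1 − 1/15 = 14/15.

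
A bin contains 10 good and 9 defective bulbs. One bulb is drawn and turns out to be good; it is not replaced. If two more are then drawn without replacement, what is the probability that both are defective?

After the first draw, 9 of the remaining 18 bulbs are defective.
P = 9/18 × 8/17 = 72/306 = 4/17.

4/17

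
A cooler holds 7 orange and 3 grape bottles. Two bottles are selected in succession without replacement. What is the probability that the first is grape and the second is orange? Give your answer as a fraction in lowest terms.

Multiply the probability of each draw given the previous ones:
P = 3/10 × 7/9 = 21/90 = 7/30.

7/30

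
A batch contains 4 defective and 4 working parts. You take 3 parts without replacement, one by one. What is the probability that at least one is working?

13/14

P(no working) = 4/8 × 3/7 × 2/6 = 24/336 = 1/14.
P(at least one) = 1 − 1/14 = 13/14.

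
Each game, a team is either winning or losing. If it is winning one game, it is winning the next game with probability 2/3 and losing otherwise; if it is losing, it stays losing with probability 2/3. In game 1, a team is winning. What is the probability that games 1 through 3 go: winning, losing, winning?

Game 1 is given. For each transition, use the conditional probability from the current state:
P(losing | winning) = 1/3; P(winning | losing) = 1/3.
P = 1/3 × 1/3 = 1/9.

1/9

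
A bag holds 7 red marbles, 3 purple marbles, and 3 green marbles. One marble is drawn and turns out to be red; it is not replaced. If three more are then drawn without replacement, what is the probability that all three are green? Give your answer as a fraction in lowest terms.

1/220

After the first draw, 3 of the remaining 12 marbles are green.
P = 3/12 × 2/11 × 1/10 = 6/1320 = 1/220.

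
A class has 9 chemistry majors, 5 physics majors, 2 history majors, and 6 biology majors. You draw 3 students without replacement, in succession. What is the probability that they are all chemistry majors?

3/55

P(every draw is a chemistry major) = 9/22 × 8/21 × 7/20 = 504/9240 = 3/55.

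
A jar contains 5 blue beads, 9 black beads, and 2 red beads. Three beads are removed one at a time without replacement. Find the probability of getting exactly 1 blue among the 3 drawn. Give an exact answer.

55/112

One ordering (blue drawn first) has probability 5/16 × 11/15 × 10/14 = 550/3360 = 55/336.
There are C(3,1) = 3 such orderings, each equally likely, so P = 3 × 55/336 = 55/112.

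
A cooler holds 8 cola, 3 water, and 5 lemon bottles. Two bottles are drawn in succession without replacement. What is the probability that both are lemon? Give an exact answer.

P = 5/16 × 4/15 = 20/240 = 1/12.

1/12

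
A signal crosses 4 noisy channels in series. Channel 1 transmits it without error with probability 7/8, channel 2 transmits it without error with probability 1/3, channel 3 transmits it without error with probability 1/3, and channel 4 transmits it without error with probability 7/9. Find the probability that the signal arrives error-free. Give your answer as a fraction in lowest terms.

49/648

The events are sequential, so multiply the conditional probabilities:
P = 7/8 × 1/3 × 1/3 × 7/9 = 49/648.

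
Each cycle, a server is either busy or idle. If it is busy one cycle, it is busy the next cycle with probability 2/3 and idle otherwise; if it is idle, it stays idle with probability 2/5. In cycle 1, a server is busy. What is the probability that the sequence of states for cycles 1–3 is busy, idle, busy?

Cycle 1 is given. For each transition, use the conditional probability from the current state:
P(idle | busy) = 1/3; P(busy | idle) = 3/5.
P = 1/3 × 3/5 = 3/15 = 1/5.

1/5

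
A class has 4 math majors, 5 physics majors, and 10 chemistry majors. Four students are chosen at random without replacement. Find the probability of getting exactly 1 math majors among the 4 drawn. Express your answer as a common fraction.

455/969

One ordering (a math major drawn first) has probability 4/19 × 15/18 × 14/17 × 13/16 = 10920/93024 = 455/3876.
There are C(4,1) = 4 such orderings, each equally likely, so P = 4 × 455/3876 = 455/969.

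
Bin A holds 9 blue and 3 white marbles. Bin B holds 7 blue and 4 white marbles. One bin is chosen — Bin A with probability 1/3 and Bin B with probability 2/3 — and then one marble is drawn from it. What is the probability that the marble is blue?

From Bin A: P(blue) = 9/12.
From Bin B: P(blue) = 7/11.
Total probability = (1/3)(9/12) + (2/3)(7/11) = 89/132.

89/132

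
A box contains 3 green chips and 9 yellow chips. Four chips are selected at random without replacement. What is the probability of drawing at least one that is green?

P(no green) = 9/12 × 8/11 × 7/10 × 6/9 = 3024/11880 = 14/55.
P(at least one) = 1 − 14/55 = 41/55.

41/55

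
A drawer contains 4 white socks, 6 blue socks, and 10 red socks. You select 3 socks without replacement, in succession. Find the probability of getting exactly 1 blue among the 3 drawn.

One ordering (blue drawn first) has probability 6/20 × 14/19 × 13/18 = 1092/6840 = 91/570.
There are C(3,1) = 3 such orderings, each equally likely, so P = 3 × 91/570 = 91/190.

91/190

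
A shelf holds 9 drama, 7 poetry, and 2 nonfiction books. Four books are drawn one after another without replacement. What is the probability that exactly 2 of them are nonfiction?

2/51

One ordering (nonfiction drawn first) has probability 2/18 × 1/17 × 16/16 × 15/15 = 480/73440 = 1/153.
There are C(4,2) = 6 such orderings, each equally likely, so P = 6 × 1/153 = 2/51.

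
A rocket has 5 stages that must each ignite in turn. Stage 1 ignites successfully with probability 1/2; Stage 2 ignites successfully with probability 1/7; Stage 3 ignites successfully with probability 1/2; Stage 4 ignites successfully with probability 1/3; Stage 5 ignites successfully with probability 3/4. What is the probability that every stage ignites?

Each stage is reached only if all earlier stages succeed, so
P = 1/2 × 1/7 × 1/2 × 1/3 × 3/4 = 3/336 = 1/112.

1/112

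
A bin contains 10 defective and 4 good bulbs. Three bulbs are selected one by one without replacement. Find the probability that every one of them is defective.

30/91

P = 10/14 × 9/13 × 8/12 = 720/2184 = 30/91.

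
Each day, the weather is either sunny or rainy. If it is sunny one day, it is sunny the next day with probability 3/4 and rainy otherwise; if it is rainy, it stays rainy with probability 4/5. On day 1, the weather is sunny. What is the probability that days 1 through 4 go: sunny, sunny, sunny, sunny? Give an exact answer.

Day 1 is given. For each transition, use the conditional probability from the current state:
P(sunny | sunny) = 3/4; P(sunny | sunny) = 3/4; P(sunny | sunny) = 3/4.
P = 3/4 × 3/4 × 3/4 = 27/64.

27/64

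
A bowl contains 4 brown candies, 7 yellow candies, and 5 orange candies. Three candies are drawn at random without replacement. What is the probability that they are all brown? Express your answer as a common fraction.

1/140

P = 4/16 × 3/15 × 2/14 = 24/3360 = 1/140.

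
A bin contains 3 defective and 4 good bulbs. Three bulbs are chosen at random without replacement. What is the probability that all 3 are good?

P(every draw is good) = 4/7 × 3/6 × 2/5 = 24/210 = 4/35.

4/35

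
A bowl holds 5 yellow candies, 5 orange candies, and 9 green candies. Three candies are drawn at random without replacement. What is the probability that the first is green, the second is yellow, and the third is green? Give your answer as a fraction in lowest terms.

Each draw changes the counts, so multiply the conditional probabilities along the sequence:
P = 9/19 × 5/18 × 8/17 = 360/5814 = 20/323.

20/323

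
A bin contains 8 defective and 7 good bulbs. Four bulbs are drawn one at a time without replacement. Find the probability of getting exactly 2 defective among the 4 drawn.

One ordering (defective drawn first) has probability 8/15 × 7/14 × 7/13 × 6/12 = 2352/32760 = 14/195.
There are C(4,2) = 6 such orderings, each equally likely, so P = 6 × 14/195 = 28/65.

28/65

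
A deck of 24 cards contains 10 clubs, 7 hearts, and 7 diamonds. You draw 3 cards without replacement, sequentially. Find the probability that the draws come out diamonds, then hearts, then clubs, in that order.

245/6072

Chain rule:
P = 7/24 × 7/23 × 10/22 = 490/12144 = 245/6072.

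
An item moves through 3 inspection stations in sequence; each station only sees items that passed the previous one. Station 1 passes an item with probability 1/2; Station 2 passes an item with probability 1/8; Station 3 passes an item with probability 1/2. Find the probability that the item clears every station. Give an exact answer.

1/32

Each stage is reached only if all earlier stages succeed, so
P = 1/2 × 1/8 × 1/2 = 1/32.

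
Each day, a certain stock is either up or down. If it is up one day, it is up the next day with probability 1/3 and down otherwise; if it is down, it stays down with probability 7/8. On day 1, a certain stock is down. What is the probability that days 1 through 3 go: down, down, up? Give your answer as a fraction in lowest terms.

7/64

Day 1 is given. For each transition, use the conditional probability from the current state:
P(down | down) = 7/8; P(up | down) = 1/8.
P = 7/8 × 1/8 = 7/64.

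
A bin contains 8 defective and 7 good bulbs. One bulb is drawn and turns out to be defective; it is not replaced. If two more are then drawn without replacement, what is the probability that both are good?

With the first bulb removed, 7 good remain out of 14.
P = 7/14 × 6/13 = 42/182 = 3/13.

3/13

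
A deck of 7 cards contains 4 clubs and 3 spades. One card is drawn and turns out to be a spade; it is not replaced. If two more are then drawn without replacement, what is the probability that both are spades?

After the first draw, 2 of the remaining 6 cards are spades.
P = 2/6 × 1/5 = 2/30 = 1/15.

1/15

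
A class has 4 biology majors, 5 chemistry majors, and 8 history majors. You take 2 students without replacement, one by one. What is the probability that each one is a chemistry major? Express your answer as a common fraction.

P(every draw is a chemistry major) = 5/17 × 4/16 = 20/272 = 5/68.

5/68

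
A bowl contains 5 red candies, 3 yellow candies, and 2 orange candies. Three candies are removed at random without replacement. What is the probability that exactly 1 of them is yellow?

One ordering (yellow drawn first) has probability 3/10 × 7/9 × 6/8 = 126/720 = 7/40.
There are C(3,1) = 3 such orderings, each equally likely, so P = 3 × 7/40 = 21/40.

21/40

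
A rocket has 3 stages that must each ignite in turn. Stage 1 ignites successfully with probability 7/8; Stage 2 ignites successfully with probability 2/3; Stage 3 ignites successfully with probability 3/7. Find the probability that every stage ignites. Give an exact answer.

Each stage is reached only if all earlier stages succeed, so
P = 7/8 × 2/3 × 3/7 = 42/168 = 1/4.

1/4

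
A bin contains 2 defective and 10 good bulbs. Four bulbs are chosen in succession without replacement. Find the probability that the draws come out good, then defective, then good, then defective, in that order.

1/66

Each draw changes the counts, so multiply the conditional probabilities along the sequence:
P = 10/12 × 2/11 × 9/10 × 1/9 = 180/11880 = 1/66.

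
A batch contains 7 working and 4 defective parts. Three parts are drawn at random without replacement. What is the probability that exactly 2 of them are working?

28/55

One ordering (working drawn first) has probability 7/11 × 6/10 × 4/9 = 168/990 = 28/165.
There are C(3,2) = 3 such orderings, each equally likely, so P = 3 × 28/165 = 28/55.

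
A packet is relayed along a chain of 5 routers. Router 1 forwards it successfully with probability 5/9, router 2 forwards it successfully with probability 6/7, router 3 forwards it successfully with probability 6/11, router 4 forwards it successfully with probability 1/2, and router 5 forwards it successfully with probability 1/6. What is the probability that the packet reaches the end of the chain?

Multiplying along the chain,
P = 5/9 × 6/7 × 6/11 × 1/2 × 1/6 = 180/8316 = 5/231.

5/231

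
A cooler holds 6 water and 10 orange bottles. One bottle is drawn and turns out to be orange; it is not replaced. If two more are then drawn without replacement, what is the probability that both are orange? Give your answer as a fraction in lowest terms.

After the first draw, 9 of the remaining 15 bottles are orange.
P = 9/15 × 8/14 = 72/210 = 12/35.

12/35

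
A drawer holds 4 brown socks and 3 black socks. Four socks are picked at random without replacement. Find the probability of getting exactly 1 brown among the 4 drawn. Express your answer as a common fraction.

One ordering (brown drawn first) has probability 4/7 × 3/6 × 2/5 × 1/4 = 24/840 = 1/35.
There are C(4,1) = 4 such orderings, each equally likely, so P = 4 × 1/35 = 4/35.

4/35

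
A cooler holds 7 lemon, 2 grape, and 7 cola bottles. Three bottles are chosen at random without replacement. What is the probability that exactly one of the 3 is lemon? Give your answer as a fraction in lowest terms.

9/20

One ordering (lemon drawn first) has probability 7/16 × 9/15 × 8/14 = 504/3360 = 3/20.
There are C(3,1) = 3 such orderings, each equally likely, so P = 3 × 3/20 = 9/20.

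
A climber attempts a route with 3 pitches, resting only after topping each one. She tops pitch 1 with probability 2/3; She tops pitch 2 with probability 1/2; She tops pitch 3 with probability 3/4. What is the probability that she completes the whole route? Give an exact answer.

1/4

Multiplying along the chain,
P = 2/3 × 1/2 × 3/4 = 6/24 = 1/4.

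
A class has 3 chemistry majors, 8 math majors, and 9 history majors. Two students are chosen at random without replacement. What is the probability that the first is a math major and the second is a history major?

18/95

Multiply the probability of each draw given the previous ones:
P = 8/20 × 9/19 = 72/380 = 18/95.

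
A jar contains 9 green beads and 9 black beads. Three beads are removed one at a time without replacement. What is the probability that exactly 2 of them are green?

One ordering (green drawn first) has probability 9/18 × 8/17 × 9/16 = 648/4896 = 9/68.
There are C(3,2) = 3 such orderings, each equally likely, so P = 3 × 9/68 = 27/68.

27/68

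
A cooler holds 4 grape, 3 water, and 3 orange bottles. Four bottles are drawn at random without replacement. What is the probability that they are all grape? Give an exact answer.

1/210

P = 4/10 × 3/9 × 2/8 × 1/7 = 24/5040 = 1/210.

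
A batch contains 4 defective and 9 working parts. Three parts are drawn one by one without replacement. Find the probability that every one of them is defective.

P = 4/13 × 3/12 × 2/11 = 24/1716 = 2/143.

2/143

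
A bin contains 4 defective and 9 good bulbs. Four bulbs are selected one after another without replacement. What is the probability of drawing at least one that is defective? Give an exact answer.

589/715

P(no defective) = 9/13 × 8/12 × 7/11 × 6/10 = 3024/17160 = 126/715.
P(at least one) = 1 − 126/715 = 589/715.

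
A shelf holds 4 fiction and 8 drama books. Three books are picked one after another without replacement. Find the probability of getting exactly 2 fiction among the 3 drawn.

12/55

One ordering (fiction drawn first) has probability 4/12 × 3/11 × 8/10 = 96/1320 = 4/55.
There are C(3,2) = 3 such orderings, each equally likely, so P = 3 × 4/55 = 12/55.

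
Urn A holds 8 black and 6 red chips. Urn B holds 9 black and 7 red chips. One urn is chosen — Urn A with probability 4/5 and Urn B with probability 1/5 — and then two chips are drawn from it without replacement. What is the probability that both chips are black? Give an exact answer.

From Urn A: P(both black) = (8/14)(7/13) = 4/13.
From Urn B: P(both black) = (9/16)(8/15) = 3/10.
Total probability = (4/5)(4/13) + (1/5)(3/10) = 199/650.

199/650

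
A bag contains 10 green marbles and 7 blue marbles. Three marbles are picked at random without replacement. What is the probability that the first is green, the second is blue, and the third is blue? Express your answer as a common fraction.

Multiply the probability of each draw given the previous ones:
P = 10/17 × 7/16 × 6/15 = 420/4080 = 7/68.

7/68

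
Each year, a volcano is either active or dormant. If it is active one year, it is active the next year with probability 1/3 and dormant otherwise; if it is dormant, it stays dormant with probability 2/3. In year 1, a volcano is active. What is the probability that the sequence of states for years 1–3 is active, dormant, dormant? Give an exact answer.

Year 1 is given. For each transition, use the conditional probability from the current state:
P(dormant | active) = 2/3; P(dormant | dormant) = 2/3.
P = 2/3 × 2/3 = 4/9.

4/9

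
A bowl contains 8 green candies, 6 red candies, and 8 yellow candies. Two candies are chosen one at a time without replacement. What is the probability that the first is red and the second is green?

Multiply the probability of each draw given the previous ones:
P = 6/22 × 8/21 = 48/462 = 8/77.

8/77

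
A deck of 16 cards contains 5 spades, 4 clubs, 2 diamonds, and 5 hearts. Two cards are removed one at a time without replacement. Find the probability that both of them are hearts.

P = 5/16 × 4/15 = 20/240 = 1/12.

1/12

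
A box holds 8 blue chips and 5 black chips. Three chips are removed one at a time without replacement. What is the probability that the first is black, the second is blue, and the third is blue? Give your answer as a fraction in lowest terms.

Chain rule:
P = 5/13 × 8/12 × 7/11 = 280/1716 = 70/429.

70/429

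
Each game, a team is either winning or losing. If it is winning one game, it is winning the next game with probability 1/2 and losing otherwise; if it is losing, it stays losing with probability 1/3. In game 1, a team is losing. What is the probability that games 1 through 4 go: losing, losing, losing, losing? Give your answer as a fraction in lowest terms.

1/27

Game 1 is given. For each transition, use the conditional probability from the current state:
P(losing | losing) = 1/3; P(losing | losing) = 1/3; P(losing | losing) = 1/3.
P = 1/3 × 1/3 × 1/3 = 1/27.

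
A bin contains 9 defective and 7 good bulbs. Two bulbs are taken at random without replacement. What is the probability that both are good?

P = 7/16 × 6/15 = 42/240 = 7/40.

7/40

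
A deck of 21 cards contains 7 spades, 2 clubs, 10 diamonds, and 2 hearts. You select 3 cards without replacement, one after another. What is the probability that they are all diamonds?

P(all diamonds) = 10/21 × 9/20 × 8/19 = 720/7980 = 12/133.

12/133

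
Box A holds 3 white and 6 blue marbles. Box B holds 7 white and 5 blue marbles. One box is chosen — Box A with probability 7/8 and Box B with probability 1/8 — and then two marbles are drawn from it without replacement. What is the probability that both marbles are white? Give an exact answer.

From Box A: P(both white) = (3/9)(2/8) = 1/12.
From Box B: P(both white) = (7/12)(6/11) = 7/22.
Total probability = (7/8)(1/12) + (1/8)(7/22) = 119/1056.

119/1056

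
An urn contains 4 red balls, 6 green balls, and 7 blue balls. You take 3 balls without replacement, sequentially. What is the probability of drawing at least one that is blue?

P(no blue) = 10/17 × 9/16 × 8/15 = 720/4080 = 3/17.
P(at least one) = 1 − 3/17 = 14/17.

14/17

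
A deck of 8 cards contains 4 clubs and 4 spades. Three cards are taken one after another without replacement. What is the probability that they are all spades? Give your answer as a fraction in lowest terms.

P(all spades) = 4/8 × 3/7 × 2/6 = 24/336 = 1/14.

1/14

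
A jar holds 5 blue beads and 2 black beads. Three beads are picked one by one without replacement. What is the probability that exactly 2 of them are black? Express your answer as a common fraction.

1/7

One ordering (black drawn first) has probability 2/7 × 1/6 × 5/5 = 10/210 = 1/21.
There are C(3,2) = 3 such orderings, each equally likely, so P = 3 × 1/21 = 1/7.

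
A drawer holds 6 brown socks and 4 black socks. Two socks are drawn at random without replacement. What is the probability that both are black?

P = 4/10 × 3/9 = 12/90 = 2/15.

2/15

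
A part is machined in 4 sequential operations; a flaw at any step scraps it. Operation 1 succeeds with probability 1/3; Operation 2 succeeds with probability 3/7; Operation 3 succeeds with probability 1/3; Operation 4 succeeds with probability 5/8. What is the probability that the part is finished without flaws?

5/168

Multiplying along the chain,
P = 1/3 × 3/7 × 1/3 × 5/8 = 15/504 = 5/168.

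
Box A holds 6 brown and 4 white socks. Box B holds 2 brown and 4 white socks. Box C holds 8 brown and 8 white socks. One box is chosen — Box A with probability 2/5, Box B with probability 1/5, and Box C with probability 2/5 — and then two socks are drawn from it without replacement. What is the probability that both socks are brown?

6/25

From Box A: P(both brown) = (6/10)(5/9) = 1/3.
From Box B: P(both brown) = (2/6)(1/5) = 1/15.
From Box C: P(both brown) = (8/16)(7/15) = 7/30.
Total probability = (2/5)(1/3) + (1/5)(1/15) + (2/5)(7/30) = 6/25.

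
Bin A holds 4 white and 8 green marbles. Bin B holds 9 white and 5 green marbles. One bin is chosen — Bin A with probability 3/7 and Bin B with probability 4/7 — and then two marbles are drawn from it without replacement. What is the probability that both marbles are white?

1857/7007

From Bin A: P(both white) = (4/12)(3/11) = 1/11.
From Bin B: P(both white) = (9/14)(8/13) = 36/91.
Total probability = (3/7)(1/11) + (4/7)(36/91) = 1857/7007.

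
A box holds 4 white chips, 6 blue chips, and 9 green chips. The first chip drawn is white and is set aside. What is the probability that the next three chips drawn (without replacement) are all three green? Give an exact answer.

With the first chip removed, 9 green remain out of 18.
P = 9/18 × 8/17 × 7/16 = 504/4896 = 7/68.

7/68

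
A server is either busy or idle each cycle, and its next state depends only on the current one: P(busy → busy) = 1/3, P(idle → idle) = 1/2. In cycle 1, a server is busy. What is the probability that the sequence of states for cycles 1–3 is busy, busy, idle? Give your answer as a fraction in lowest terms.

Cycle 1 is given. For each transition, use the conditional probability from the current state:
P(busy | busy) = 1/3; P(idle | busy) = 2/3.
P = 1/3 × 2/3 = 2/9.

2/9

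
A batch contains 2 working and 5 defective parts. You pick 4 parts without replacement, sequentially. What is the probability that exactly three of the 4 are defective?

4/7

One ordering (defective drawn first) has probability 5/7 × 4/6 × 3/5 × 2/4 = 120/840 = 1/7.
There are C(4,3) = 4 such orderings, each equally likely, so P = 4 × 1/7 = 4/7.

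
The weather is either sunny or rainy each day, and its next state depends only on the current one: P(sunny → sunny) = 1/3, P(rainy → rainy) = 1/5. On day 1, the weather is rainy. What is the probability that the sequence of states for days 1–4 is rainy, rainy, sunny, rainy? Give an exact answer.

Day 1 is given. For each transition, use the conditional probability from the current state:
P(rainy | rainy) = 1/5; P(sunny | rainy) = 4/5; P(rainy | sunny) = 2/3.
P = 1/5 × 4/5 × 2/3 = 8/75.

8/75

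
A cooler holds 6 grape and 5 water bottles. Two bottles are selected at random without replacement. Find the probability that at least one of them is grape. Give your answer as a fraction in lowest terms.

9/11

P(no grape) = 5/11 × 4/10 = 20/110 = 2/11.
P(at least one) = 1 − 2/11 = 9/11.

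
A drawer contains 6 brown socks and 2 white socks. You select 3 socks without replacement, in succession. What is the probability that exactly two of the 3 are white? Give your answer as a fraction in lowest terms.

One ordering (white drawn first) has probability 2/8 × 1/7 × 6/6 = 12/336 = 1/28.
There are C(3,2) = 3 such orderings, each equally likely, so P = 3 × 1/28 = 3/28.

3/28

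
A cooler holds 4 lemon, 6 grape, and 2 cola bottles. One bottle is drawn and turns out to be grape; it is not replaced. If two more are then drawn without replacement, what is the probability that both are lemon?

6/55

After the first draw, 4 of the remaining 11 bottles are lemon.
P = 4/11 × 3/10 = 12/110 = 6/55.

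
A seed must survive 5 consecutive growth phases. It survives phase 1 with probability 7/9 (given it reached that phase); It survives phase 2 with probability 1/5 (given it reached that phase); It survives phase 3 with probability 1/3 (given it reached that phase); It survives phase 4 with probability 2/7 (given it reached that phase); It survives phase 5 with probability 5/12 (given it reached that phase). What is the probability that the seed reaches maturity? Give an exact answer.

Multiplying along the chain,
P = 7/9 × 1/5 × 1/3 × 2/7 × 5/12 = 70/11340 = 1/162.

1/162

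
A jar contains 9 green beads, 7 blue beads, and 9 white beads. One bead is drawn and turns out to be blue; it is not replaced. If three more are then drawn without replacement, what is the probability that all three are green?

21/506

With the first bead removed, 9 green remain out of 24.
P = 9/24 × 8/23 × 7/22 = 504/12144 = 21/506.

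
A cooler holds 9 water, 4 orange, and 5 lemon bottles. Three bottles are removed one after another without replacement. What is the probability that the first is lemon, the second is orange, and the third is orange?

5/408

Each draw changes the counts, so multiply the conditional probabilities along the sequence:
P = 5/18 × 4/17 × 3/16 = 60/4896 = 5/408.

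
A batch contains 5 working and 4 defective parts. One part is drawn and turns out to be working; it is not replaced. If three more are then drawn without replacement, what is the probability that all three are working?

1/14

After the first draw, 4 of the remaining 8 parts are working.
P = 4/8 × 3/7 × 2/6 = 24/336 = 1/14.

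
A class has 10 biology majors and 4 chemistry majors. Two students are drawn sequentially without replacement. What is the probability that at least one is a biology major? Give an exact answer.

85/91

P(no biology majors) = 4/14 × 3/13 = 12/182 = 6/91.
P(at least one) = 1 − 6/91 = 85/91.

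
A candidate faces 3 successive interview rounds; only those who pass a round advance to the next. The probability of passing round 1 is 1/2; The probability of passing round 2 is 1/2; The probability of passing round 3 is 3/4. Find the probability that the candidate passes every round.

3/16

Each stage is reached only if all earlier stages succeed, so
P = 1/2 × 1/2 × 3/4 = 3/16.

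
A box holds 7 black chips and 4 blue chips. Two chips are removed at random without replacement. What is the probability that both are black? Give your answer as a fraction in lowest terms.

P(all black) = 7/11 × 6/10 = 42/110 = 21/55.

21/55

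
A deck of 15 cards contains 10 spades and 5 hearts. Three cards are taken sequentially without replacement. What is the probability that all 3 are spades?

P = 10/15 × 9/14 × 8/13 = 720/2730 = 24/91.

24/91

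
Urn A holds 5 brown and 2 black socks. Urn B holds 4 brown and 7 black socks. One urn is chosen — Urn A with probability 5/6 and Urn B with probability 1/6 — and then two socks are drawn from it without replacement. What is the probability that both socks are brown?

1438/3465

From Urn A: P(both brown) = (5/7)(4/6) = 10/21.
From Urn B: P(both brown) = (4/11)(3/10) = 6/55.
Total probability = (5/6)(10/21) + (1/6)(6/55) = 1438/3465.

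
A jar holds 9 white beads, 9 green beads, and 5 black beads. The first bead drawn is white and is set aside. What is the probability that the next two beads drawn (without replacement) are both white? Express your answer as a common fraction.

After the first draw, 8 of the remaining 22 beads are white.
P = 8/22 × 7/21 = 56/462 = 4/33.

4/33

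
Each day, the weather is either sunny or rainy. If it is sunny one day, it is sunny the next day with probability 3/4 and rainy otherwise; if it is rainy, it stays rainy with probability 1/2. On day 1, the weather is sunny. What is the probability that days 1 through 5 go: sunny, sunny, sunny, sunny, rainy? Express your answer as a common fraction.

27/256

Day 1 is given. For each transition, use the conditional probability from the current state:
P(sunny | sunny) = 3/4; P(sunny | sunny) = 3/4; P(sunny | sunny) = 3/4; P(rainy | sunny) = 1/4.
P = 3/4 × 3/4 × 3/4 × 1/4 = 27/256.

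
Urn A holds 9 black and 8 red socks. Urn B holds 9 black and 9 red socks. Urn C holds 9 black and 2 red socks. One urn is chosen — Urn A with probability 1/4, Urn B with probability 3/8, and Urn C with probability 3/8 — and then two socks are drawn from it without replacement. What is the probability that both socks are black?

From Urn A: P(both black) = (9/17)(8/16) = 9/34.
From Urn B: P(both black) = (9/18)(8/17) = 4/17.
From Urn C: P(both black) = (9/11)(8/10) = 36/55.
Total probability = (1/4)(9/34) + (3/8)(4/17) + (3/8)(36/55) = 2991/7480.

2991/7480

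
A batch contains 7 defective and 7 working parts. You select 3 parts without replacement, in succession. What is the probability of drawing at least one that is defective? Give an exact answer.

47/52

P(no defective) = 7/14 × 6/13 × 5/12 = 210/2184 = 5/52.
P(at least one) = 1 − 5/52 = 47/52.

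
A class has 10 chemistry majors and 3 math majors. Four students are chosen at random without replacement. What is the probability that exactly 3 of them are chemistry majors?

One ordering (chemistry majors drawn first) has probability 10/13 × 9/12 × 8/11 × 3/10 = 2160/17160 = 18/143.
There are C(4,3) = 4 such orderings, each equally likely, so P = 4 × 18/143 = 72/143.

72/143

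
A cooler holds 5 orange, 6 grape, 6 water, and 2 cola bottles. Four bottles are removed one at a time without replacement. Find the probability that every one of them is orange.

5/3876

P(all orange) = 5/19 × 4/18 × 3/17 × 2/16 = 120/93024 = 5/3876.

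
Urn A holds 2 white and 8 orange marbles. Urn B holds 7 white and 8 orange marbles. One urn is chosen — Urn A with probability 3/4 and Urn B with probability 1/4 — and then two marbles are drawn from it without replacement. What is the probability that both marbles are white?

From Urn A: P(both white) = (2/10)(1/9) = 1/45.
From Urn B: P(both white) = (7/15)(6/14) = 1/5.
Total probability = (3/4)(1/45) + (1/4)(1/5) = 1/15.

1/15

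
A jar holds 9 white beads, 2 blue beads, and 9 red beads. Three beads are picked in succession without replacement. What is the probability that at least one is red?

P(no red) = 11/20 × 10/19 × 9/18 = 990/6840 = 11/76.
P(at least one) = 1 − 11/76 = 65/76.

65/76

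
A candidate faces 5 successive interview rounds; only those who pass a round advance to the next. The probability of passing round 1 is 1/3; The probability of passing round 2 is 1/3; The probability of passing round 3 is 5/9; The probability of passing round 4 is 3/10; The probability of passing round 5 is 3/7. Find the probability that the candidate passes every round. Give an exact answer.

1/126

Multiplying along the chain,
P = 1/3 × 1/3 × 5/9 × 3/10 × 3/7 = 45/5670 = 1/126.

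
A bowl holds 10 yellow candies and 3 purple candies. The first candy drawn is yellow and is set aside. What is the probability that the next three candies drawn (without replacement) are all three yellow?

With the first candy removed, 9 yellow remain out of 12.
P = 9/12 × 8/11 × 7/10 = 504/1320 = 21/55.

21/55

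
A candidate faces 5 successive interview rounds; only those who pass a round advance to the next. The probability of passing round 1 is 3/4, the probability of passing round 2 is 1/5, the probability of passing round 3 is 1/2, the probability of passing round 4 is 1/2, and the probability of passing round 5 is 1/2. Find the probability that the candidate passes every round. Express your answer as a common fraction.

3/160

Multiplying along the chain,
P = 3/4 × 1/5 × 1/2 × 1/2 × 1/2 = 3/160.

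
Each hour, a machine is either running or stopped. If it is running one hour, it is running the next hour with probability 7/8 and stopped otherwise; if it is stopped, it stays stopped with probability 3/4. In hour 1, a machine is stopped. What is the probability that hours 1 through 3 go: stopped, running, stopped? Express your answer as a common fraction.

1/32

Hour 1 is given. For each transition, use the conditional probability from the current state:
P(running | stopped) = 1/4; P(stopped | running) = 1/8.
P = 1/4 × 1/8 = 1/32.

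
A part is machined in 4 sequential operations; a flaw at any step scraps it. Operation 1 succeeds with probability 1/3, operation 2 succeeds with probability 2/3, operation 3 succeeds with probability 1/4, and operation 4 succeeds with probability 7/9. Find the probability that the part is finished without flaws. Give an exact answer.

7/162

The events are sequential, so multiply the conditional probabilities:
P = 1/3 × 2/3 × 1/4 × 7/9 = 14/324 = 7/162.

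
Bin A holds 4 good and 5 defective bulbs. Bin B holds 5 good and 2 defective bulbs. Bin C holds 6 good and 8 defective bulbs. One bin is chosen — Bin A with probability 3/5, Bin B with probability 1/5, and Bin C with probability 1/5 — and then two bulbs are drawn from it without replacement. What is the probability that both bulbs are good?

89/390

From Bin A: P(both good) = (4/9)(3/8) = 1/6.
From Bin B: P(both good) = (5/7)(4/6) = 10/21.
From Bin C: P(both good) = (6/14)(5/13) = 15/91.
Total probability = (3/5)(1/6) + (1/5)(10/21) + (1/5)(15/91) = 89/390.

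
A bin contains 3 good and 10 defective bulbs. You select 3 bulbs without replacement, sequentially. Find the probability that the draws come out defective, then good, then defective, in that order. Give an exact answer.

Chain rule:
P = 10/13 × 3/12 × 9/11 = 270/1716 = 45/286.

45/286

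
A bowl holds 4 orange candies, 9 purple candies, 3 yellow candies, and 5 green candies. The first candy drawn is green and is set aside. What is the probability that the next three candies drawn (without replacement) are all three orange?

1/285

With the first candy removed, 4 orange remain out of 20.
P = 4/20 × 3/19 × 2/18 = 24/6840 = 1/285.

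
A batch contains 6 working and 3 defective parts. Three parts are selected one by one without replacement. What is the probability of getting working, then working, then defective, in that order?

5/28

Each draw changes the counts, so multiply the conditional probabilities along the sequence:
P = 6/9 × 5/8 × 3/7 = 90/504 = 5/28.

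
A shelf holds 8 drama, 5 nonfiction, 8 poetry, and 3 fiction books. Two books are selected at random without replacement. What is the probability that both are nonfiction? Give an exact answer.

P(every draw is nonfiction) = 5/24 × 4/23 = 20/552 = 5/138.

5/138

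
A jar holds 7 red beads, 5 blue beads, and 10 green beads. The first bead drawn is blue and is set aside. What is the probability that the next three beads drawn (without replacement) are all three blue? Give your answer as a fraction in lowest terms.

After the first draw, 4 of the remaining 21 beads are blue.
P = 4/21 × 3/20 × 2/19 = 24/7980 = 2/665.

2/665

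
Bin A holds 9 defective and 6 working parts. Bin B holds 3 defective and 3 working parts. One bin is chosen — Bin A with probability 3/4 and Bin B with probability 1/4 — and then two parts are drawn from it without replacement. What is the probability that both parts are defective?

From Bin A: P(both defective) = (9/15)(8/14) = 12/35.
From Bin B: P(both defective) = (3/6)(2/5) = 1/5.
Total probability = (3/4)(12/35) + (1/4)(1/5) = 43/140.

43/140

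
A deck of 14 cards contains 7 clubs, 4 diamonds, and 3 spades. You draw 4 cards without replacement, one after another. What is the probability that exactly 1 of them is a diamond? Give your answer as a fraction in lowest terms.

One ordering (a diamond drawn first) has probability 4/14 × 10/13 × 9/12 × 8/11 = 2880/24024 = 120/1001.
There are C(4,1) = 4 such orderings, each equally likely, so P = 4 × 120/1001 = 480/1001.

480/1001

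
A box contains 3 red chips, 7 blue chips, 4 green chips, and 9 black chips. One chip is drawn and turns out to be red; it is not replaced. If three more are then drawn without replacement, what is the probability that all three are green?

1/385

After the first draw, 4 of the remaining 22 chips are green.
P = 4/22 × 3/21 × 2/20 = 24/9240 = 1/385.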